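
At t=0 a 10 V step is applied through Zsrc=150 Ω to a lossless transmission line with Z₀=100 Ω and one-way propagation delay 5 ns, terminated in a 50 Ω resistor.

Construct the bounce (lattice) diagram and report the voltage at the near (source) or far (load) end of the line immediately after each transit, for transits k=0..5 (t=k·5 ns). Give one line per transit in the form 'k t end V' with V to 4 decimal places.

Γ_L=-0.333333, Γ_S=0.200000; launch V₁=10·100/250=4.000000
k=0 src: V=4.0000
k=1 load: inc=4.000000, refl=4.000000·-0.333333=-1.3333; V=0.000000+4.000000+-1.333333=2.6667
k=2 src: inc=-1.333333, refl=-1.333333·0.200000=-0.2667; V=4.000000+-1.333333+-0.266667=2.4000
k=3 load: inc=-0.266667, refl=-0.266667·-0.333333=0.0889; V=2.666667+-0.266667+0.088889=2.4889
k=4 src: inc=0.088889, refl=0.088889·0.200000=0.0178; V=2.400000+0.088889+0.017778=2.5067
k=5 load: inc=0.017778, refl=0.017778·-0.333333=-0.0059; V=2.488889+0.017778+-0.005926=2.5007

0 0 source 4.0000
1 5 load 2.6667
2 10 source 2.4000
3 15 load 2.4889
4 20 source 2.5067
5 25 load 2.5007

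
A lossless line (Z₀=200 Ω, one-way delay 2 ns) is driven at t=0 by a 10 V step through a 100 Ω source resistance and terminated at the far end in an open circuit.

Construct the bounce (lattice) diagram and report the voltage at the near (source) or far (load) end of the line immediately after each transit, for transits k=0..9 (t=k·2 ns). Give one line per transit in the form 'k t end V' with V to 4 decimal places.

0 0 source 6.6667
1 2 load 13.3333
2 4 source 11.1111
3 6 load 8.8889
4 8 source 9.6296
5 10 load 10.3704
6 12 source 10.1235
7 14 load 9.8765
8 16 source 9.9588
9 18 load 10.0412

Γ_L=1.000000, Γ_S=-0.333333; launch V₁=10·200/300=6.666667
k=0 src: V=6.6667
k=1 load: inc=6.666667, refl=6.666667·1.000000=6.6667; V=0.000000+6.666667+6.666667=13.3333
k=2 src: inc=6.666667, refl=6.666667·-0.333333=-2.2222; V=6.666667+6.666667+-2.222222=11.1111
k=3 load: inc=-2.222222, refl=-2.222222·1.000000=-2.2222; V=13.333333+-2.222222+-2.222222=8.8889
k=4 src: inc=-2.222222, refl=-2.222222·-0.333333=0.7407; V=11.111111+-2.222222+0.740741=9.6296
k=5 load: inc=0.740741, refl=0.740741·1.000000=0.7407; V=8.888889+0.740741+0.740741=10.3704
k=6 src: inc=0.740741, refl=0.740741·-0.333333=-0.2469; V=9.629630+0.740741+-0.246914=10.1235
k=7 load: inc=-0.246914, refl=-0.246914·1.000000=-0.2469; V=10.370370+-0.246914+-0.246914=9.8765
k=8 src: inc=-0.246914, refl=-0.246914·-0.333333=0.0823; V=10.123457+-0.246914+0.082305=9.9588
k=9 load: inc=0.082305, refl=0.082305·1.000000=0.0823; V=9.876543+0.082305+0.082305=10.0412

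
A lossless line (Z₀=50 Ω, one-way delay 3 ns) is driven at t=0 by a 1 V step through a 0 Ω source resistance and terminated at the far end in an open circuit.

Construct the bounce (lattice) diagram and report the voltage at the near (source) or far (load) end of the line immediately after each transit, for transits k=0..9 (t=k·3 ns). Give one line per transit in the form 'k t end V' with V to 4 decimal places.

Γ_L=1.000000, Γ_S=-1.000000; launch V₁=1·50/50=1.000000
k=0 src: V=1.0000
k=1 load: inc=1.000000, refl=1.000000·1.000000=1.0000; V=0.000000+1.000000+1.000000=2.0000
k=2 src: inc=1.000000, refl=1.000000·-1.000000=-1.0000; V=1.000000+1.000000+-1.000000=1.0000
k=3 load: inc=-1.000000, refl=-1.000000·1.000000=-1.0000; V=2.000000+-1.000000+-1.000000=0.0000
k=4 src: inc=-1.000000, refl=-1.000000·-1.000000=1.0000; V=1.000000+-1.000000+1.000000=1.0000
k=5 load: inc=1.000000, refl=1.000000·1.000000=1.0000; V=0.000000+1.000000+1.000000=2.0000
k=6 src: inc=1.000000, refl=1.000000·-1.000000=-1.0000; V=1.000000+1.000000+-1.000000=1.0000
k=7 load: inc=-1.000000, refl=-1.000000·1.000000=-1.0000; V=2.000000+-1.000000+-1.000000=0.0000
k=8 src: inc=-1.000000, refl=-1.000000·-1.000000=1.0000; V=1.000000+-1.000000+1.000000=1.0000
k=9 load: inc=1.000000, refl=1.000000·1.000000=1.0000; V=0.000000+1.000000+1.000000=2.0000

0 0 source 1.0000
1 3 load 2.0000
2 6 source 1.0000
3 9 load 0.0000
4 12 source 1.0000
5 15 load 2.0000
6 18 source 1.0000
7 21 load 0.0000
8 24 source 1.0000
9 27 load 2.0000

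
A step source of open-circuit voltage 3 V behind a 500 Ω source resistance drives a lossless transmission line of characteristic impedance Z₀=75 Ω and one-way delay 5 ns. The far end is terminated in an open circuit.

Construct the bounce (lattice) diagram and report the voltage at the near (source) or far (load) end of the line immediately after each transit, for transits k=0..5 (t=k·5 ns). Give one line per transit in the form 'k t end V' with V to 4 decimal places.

Γ_L=1.000000, Γ_S=0.739130; launch V₁=3·75/575=0.391304
k=0 src: V=0.3913
k=1 load: inc=0.391304, refl=0.391304·1.000000=0.3913; V=0.000000+0.391304+0.391304=0.7826
k=2 src: inc=0.391304, refl=0.391304·0.739130=0.2892; V=0.391304+0.391304+0.289225=1.0718
k=3 load: inc=0.289225, refl=0.289225·1.000000=0.2892; V=0.782609+0.289225+0.289225=1.3611
k=4 src: inc=0.289225, refl=0.289225·0.739130=0.2138; V=1.071834+0.289225+0.213775=1.5748
k=5 load: inc=0.213775, refl=0.213775·1.000000=0.2138; V=1.361059+0.213775+0.213775=1.7886

0 0 source 0.3913
1 5 load 0.7826
2 10 source 1.0718
3 15 load 1.3611
4 20 source 1.5748
5 25 load 1.7886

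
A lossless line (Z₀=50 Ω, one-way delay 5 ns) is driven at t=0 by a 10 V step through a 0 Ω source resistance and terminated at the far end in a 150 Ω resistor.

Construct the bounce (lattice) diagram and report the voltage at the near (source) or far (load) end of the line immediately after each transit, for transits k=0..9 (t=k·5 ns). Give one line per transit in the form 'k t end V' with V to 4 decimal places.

Γ_L=0.500000, Γ_S=-1.000000; launch V₁=10·50/50=10.000000
k=0 src: V=10.0000
k=1 load: inc=10.000000, refl=10.000000·0.500000=5.0000; V=0.000000+10.000000+5.000000=15.0000
k=2 src: inc=5.000000, refl=5.000000·-1.000000=-5.0000; V=10.000000+5.000000+-5.000000=10.0000
k=3 load: inc=-5.000000, refl=-5.000000·0.500000=-2.5000; V=15.000000+-5.000000+-2.500000=7.5000
k=4 src: inc=-2.500000, refl=-2.500000·-1.000000=2.5000; V=10.000000+-2.500000+2.500000=10.0000
k=5 load: inc=2.500000, refl=2.500000·0.500000=1.2500; V=7.500000+2.500000+1.250000=11.2500
k=6 src: inc=1.250000, refl=1.250000·-1.000000=-1.2500; V=10.000000+1.250000+-1.250000=10.0000
k=7 load: inc=-1.250000, refl=-1.250000·0.500000=-0.6250; V=11.250000+-1.250000+-0.625000=9.3750
k=8 src: inc=-0.625000, refl=-0.625000·-1.000000=0.6250; V=10.000000+-0.625000+0.625000=10.0000
k=9 load: inc=0.625000, refl=0.625000·0.500000=0.3125; V=9.375000+0.625000+0.312500=10.3125

0 0 source 10.0000
1 5 load 15.0000
2 10 source 10.0000
3 15 load 7.5000
4 20 source 10.0000
5 25 load 11.2500
6 30 source 10.0000
7 35 load 9.3750
8 40 source 10.0000
9 45 load 10.3125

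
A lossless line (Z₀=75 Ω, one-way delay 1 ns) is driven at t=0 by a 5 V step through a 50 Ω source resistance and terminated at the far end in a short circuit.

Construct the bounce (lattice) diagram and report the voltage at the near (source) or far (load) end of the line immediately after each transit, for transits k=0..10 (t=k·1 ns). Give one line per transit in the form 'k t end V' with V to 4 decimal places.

0 0 source 3.0000
1 1 load 0.0000
2 2 source 0.6000
3 3 load 0.0000
4 4 source 0.1200
5 5 load 0.0000
6 6 source 0.0240
7 7 load 0.0000
8 8 source 0.0048
9 9 load 0.0000
10 10 source 0.0010

Γ_L=-1.000000, Γ_S=-0.200000; launch V₁=5·75/125=3.000000
k=0 src: V=3.0000
k=1 load: inc=3.000000, refl=3.000000·-1.000000=-3.0000; V=0.000000+3.000000+-3.000000=0.0000
k=2 src: inc=-3.000000, refl=-3.000000·-0.200000=0.6000; V=3.000000+-3.000000+0.600000=0.6000
k=3 load: inc=0.600000, refl=0.600000·-1.000000=-0.6000; V=0.000000+0.600000+-0.600000=0.0000
k=4 src: inc=-0.600000, refl=-0.600000·-0.200000=0.1200; V=0.600000+-0.600000+0.120000=0.1200
k=5 load: inc=0.120000, refl=0.120000·-1.000000=-0.1200; V=0.000000+0.120000+-0.120000=0.0000
k=6 src: inc=-0.120000, refl=-0.120000·-0.200000=0.0240; V=0.120000+-0.120000+0.024000=0.0240
k=7 load: inc=0.024000, refl=0.024000·-1.000000=-0.0240; V=0.000000+0.024000+-0.024000=0.0000
k=8 src: inc=-0.024000, refl=-0.024000·-0.200000=0.0048; V=0.024000+-0.024000+0.004800=0.0048
k=9 load: inc=0.004800, refl=0.004800·-1.000000=-0.0048; V=0.000000+0.004800+-0.004800=0.0000
k=10 src: inc=-0.004800, refl=-0.004800·-0.200000=0.0010; V=0.004800+-0.004800+0.000960=0.0010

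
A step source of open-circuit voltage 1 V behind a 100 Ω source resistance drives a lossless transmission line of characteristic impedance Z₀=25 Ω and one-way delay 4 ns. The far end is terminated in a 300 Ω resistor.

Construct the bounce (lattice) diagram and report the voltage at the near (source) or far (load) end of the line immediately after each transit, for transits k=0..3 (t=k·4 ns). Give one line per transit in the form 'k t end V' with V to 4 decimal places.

Γ_L=0.846154, Γ_S=0.600000; launch V₁=1·25/125=0.200000
k=0 src: V=0.2000
k=1 load: inc=0.200000, refl=0.200000·0.846154=0.1692; V=0.000000+0.200000+0.169231=0.3692
k=2 src: inc=0.169231, refl=0.169231·0.600000=0.1015; V=0.200000+0.169231+0.101538=0.4708
k=3 load: inc=0.101538, refl=0.101538·0.846154=0.0859; V=0.369231+0.101538+0.085917=0.5567

0 0 source 0.2000
1 4 load 0.3692
2 8 source 0.4708
3 12 load 0.5567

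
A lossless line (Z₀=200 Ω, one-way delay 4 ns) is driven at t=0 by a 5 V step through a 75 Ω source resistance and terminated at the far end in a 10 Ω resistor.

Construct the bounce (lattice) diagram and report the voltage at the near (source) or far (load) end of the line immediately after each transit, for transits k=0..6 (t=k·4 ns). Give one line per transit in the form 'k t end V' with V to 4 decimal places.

Γ_L=-0.904762, Γ_S=-0.454545; launch V₁=5·200/275=3.636364
k=0 src: V=3.6364
k=1 load: inc=3.636364, refl=3.636364·-0.904762=-3.2900; V=0.000000+3.636364+-3.290043=0.3463
k=2 src: inc=-3.290043, refl=-3.290043·-0.454545=1.4955; V=3.636364+-3.290043+1.495474=1.8418
k=3 load: inc=1.495474, refl=1.495474·-0.904762=-1.3530; V=0.346320+1.495474+-1.353048=0.4887
k=4 src: inc=-1.353048, refl=-1.353048·-0.454545=0.6150; V=1.841795+-1.353048+0.615022=1.1038
k=5 load: inc=0.615022, refl=0.615022·-0.904762=-0.5564; V=0.488746+0.615022+-0.556448=0.5473
k=6 src: inc=-0.556448, refl=-0.556448·-0.454545=0.2529; V=1.103768+-0.556448+0.252931=0.8003

0 0 source 3.6364
1 4 load 0.3463
2 8 source 1.8418
3 12 load 0.4887
4 16 source 1.1038
5 20 load 0.5473
6 24 source 0.8003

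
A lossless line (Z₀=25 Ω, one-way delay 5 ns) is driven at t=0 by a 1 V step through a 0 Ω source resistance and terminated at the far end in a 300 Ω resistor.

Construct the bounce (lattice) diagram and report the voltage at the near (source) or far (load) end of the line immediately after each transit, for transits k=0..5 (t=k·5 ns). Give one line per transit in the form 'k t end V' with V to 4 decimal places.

0 0 source 1.0000
1 5 load 1.8462
2 10 source 1.0000
3 15 load 0.2840
4 20 source 1.0000
5 25 load 1.6058

Γ_L=0.846154, Γ_S=-1.000000; launch V₁=1·25/25=1.000000
k=0 src: V=1.0000
k=1 load: inc=1.000000, refl=1.000000·0.846154=0.8462; V=0.000000+1.000000+0.846154=1.8462
k=2 src: inc=0.846154, refl=0.846154·-1.000000=-0.8462; V=1.000000+0.846154+-0.846154=1.0000
k=3 load: inc=-0.846154, refl=-0.846154·0.846154=-0.7160; V=1.846154+-0.846154+-0.715976=0.2840
k=4 src: inc=-0.715976, refl=-0.715976·-1.000000=0.7160; V=1.000000+-0.715976+0.715976=1.0000
k=5 load: inc=0.715976, refl=0.715976·0.846154=0.6058; V=0.284024+0.715976+0.605826=1.6058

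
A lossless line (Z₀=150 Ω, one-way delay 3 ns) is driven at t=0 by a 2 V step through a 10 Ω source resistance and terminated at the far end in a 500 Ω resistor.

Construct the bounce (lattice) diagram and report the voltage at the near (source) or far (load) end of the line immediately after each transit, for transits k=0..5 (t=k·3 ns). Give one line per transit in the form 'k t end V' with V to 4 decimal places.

Γ_L=0.538462, Γ_S=-0.875000; launch V₁=2·150/160=1.875000
k=0 src: V=1.8750
k=1 load: inc=1.875000, refl=1.875000·0.538462=1.0096; V=0.000000+1.875000+1.009615=2.8846
k=2 src: inc=1.009615, refl=1.009615·-0.875000=-0.8834; V=1.875000+1.009615+-0.883413=2.0012
k=3 load: inc=-0.883413, refl=-0.883413·0.538462=-0.4757; V=2.884615+-0.883413+-0.475684=1.5255
k=4 src: inc=-0.475684, refl=-0.475684·-0.875000=0.4162; V=2.001202+-0.475684+0.416224=1.9417
k=5 load: inc=0.416224, refl=0.416224·0.538462=0.2241; V=1.525518+0.416224+0.224120=2.1659

0 0 source 1.8750
1 3 load 2.8846
2 6 source 2.0012
3 9 load 1.5255
4 12 source 1.9417
5 15 load 2.1659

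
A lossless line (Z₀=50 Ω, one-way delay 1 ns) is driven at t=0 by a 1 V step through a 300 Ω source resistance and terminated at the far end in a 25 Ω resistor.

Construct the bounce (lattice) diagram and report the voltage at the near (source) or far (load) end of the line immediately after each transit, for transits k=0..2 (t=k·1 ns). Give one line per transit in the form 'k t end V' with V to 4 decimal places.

Γ_L=-0.333333, Γ_S=0.714286; launch V₁=1·50/350=0.142857
k=0 src: V=0.1429
k=1 load: inc=0.142857, refl=0.142857·-0.333333=-0.0476; V=0.000000+0.142857+-0.047619=0.0952
k=2 src: inc=-0.047619, refl=-0.047619·0.714286=-0.0340; V=0.142857+-0.047619+-0.034014=0.0612

0 0 source 0.1429
1 1 load 0.0952
2 2 source 0.0612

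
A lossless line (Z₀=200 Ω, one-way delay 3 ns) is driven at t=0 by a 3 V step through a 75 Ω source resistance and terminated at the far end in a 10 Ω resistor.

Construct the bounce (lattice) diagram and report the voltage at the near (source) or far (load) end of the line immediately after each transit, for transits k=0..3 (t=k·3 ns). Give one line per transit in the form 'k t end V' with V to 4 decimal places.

0 0 source 2.1818
1 3 load 0.2078
2 6 source 1.1051
3 9 load 0.2932

Γ_L=-0.904762, Γ_S=-0.454545; launch V₁=3·200/275=2.181818
k=0 src: V=2.1818
k=1 load: inc=2.181818, refl=2.181818·-0.904762=-1.9740; V=0.000000+2.181818+-1.974026=0.2078
k=2 src: inc=-1.974026, refl=-1.974026·-0.454545=0.8973; V=2.181818+-1.974026+0.897285=1.1051
k=3 load: inc=0.897285, refl=0.897285·-0.904762=-0.8118; V=0.207792+0.897285+-0.811829=0.2932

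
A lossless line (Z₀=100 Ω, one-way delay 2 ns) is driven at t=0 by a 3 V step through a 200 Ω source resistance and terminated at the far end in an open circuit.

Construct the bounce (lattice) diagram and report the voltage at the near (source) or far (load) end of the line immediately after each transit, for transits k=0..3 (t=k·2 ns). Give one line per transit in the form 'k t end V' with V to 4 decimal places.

0 0 source 1.0000
1 2 load 2.0000
2 4 source 2.3333
3 6 load 2.6667

Γ_L=1.000000, Γ_S=0.333333; launch V₁=3·100/300=1.000000
k=0 src: V=1.0000
k=1 load: inc=1.000000, refl=1.000000·1.000000=1.0000; V=0.000000+1.000000+1.000000=2.0000
k=2 src: inc=1.000000, refl=1.000000·0.333333=0.3333; V=1.000000+1.000000+0.333333=2.3333
k=3 load: inc=0.333333, refl=0.333333·1.000000=0.3333; V=2.000000+0.333333+0.333333=2.6667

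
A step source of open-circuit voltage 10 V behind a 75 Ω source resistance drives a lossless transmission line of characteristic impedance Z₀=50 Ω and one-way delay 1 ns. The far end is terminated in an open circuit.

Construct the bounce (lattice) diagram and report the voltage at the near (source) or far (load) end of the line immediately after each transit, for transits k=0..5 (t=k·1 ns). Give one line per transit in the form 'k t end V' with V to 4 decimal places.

Γ_L=1.000000, Γ_S=0.200000; launch V₁=10·50/125=4.000000
k=0 src: V=4.0000
k=1 load: inc=4.000000, refl=4.000000·1.000000=4.0000; V=0.000000+4.000000+4.000000=8.0000
k=2 src: inc=4.000000, refl=4.000000·0.200000=0.8000; V=4.000000+4.000000+0.800000=8.8000
k=3 load: inc=0.800000, refl=0.800000·1.000000=0.8000; V=8.000000+0.800000+0.800000=9.6000
k=4 src: inc=0.800000, refl=0.800000·0.200000=0.1600; V=8.800000+0.800000+0.160000=9.7600
k=5 load: inc=0.160000, refl=0.160000·1.000000=0.1600; V=9.600000+0.160000+0.160000=9.9200

0 0 source 4.0000
1 1 load 8.0000
2 2 source 8.8000
3 3 load 9.6000
4 4 source 9.7600
5 5 load 9.9200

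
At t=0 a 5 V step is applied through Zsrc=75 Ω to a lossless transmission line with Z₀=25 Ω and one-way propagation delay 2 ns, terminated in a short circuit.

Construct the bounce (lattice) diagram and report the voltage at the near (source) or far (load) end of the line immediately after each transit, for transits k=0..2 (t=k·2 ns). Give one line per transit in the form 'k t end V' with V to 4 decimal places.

0 0 source 1.2500
1 2 load 0.0000
2 4 source -0.6250

Γ_L=-1.000000, Γ_S=0.500000; launch V₁=5·25/100=1.250000
k=0 src: V=1.2500
k=1 load: inc=1.250000, refl=1.250000·-1.000000=-1.2500; V=0.000000+1.250000+-1.250000=0.0000
k=2 src: inc=-1.250000, refl=-1.250000·0.500000=-0.6250; V=1.250000+-1.250000+-0.625000=-0.6250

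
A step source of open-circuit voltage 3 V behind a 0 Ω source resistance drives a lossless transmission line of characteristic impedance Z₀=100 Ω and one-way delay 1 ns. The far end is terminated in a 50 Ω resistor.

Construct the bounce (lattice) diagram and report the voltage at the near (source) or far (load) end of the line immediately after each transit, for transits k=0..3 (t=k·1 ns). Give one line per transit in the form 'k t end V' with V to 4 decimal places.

Γ_L=-0.333333, Γ_S=-1.000000; launch V₁=3·100/100=3.000000
k=0 src: V=3.0000
k=1 load: inc=3.000000, refl=3.000000·-0.333333=-1.0000; V=0.000000+3.000000+-1.000000=2.0000
k=2 src: inc=-1.000000, refl=-1.000000·-1.000000=1.0000; V=3.000000+-1.000000+1.000000=3.0000
k=3 load: inc=1.000000, refl=1.000000·-0.333333=-0.3333; V=2.000000+1.000000+-0.333333=2.6667

0 0 source 3.0000
1 1 load 2.0000
2 2 source 3.0000
3 3 load 2.6667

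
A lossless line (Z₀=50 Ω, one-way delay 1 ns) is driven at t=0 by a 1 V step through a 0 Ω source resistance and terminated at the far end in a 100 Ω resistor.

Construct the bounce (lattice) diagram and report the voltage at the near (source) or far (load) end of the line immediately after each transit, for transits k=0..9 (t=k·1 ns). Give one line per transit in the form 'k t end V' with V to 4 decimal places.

Γ_L=0.333333, Γ_S=-1.000000; launch V₁=1·50/50=1.000000
k=0 src: V=1.0000
k=1 load: inc=1.000000, refl=1.000000·0.333333=0.3333; V=0.000000+1.000000+0.333333=1.3333
k=2 src: inc=0.333333, refl=0.333333·-1.000000=-0.3333; V=1.000000+0.333333+-0.333333=1.0000
k=3 load: inc=-0.333333, refl=-0.333333·0.333333=-0.1111; V=1.333333+-0.333333+-0.111111=0.8889
k=4 src: inc=-0.111111, refl=-0.111111·-1.000000=0.1111; V=1.000000+-0.111111+0.111111=1.0000
k=5 load: inc=0.111111, refl=0.111111·0.333333=0.0370; V=0.888889+0.111111+0.037037=1.0370
k=6 src: inc=0.037037, refl=0.037037·-1.000000=-0.0370; V=1.000000+0.037037+-0.037037=1.0000
k=7 load: inc=-0.037037, refl=-0.037037·0.333333=-0.0123; V=1.037037+-0.037037+-0.012346=0.9877
k=8 src: inc=-0.012346, refl=-0.012346·-1.000000=0.0123; V=1.000000+-0.012346+0.012346=1.0000
k=9 load: inc=0.012346, refl=0.012346·0.333333=0.0041; V=0.987654+0.012346+0.004115=1.0041

0 0 source 1.0000
1 1 load 1.3333
2 2 source 1.0000
3 3 load 0.8889
4 4 source 1.0000
5 5 load 1.0370
6 6 source 1.0000
7 7 load 0.9877
8 8 source 1.0000
9 9 load 1.0041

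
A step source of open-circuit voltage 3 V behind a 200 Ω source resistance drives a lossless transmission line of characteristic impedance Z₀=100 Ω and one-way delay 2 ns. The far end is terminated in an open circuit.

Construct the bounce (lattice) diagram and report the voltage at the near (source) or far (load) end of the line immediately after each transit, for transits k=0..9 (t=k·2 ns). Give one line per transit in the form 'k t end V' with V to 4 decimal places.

0 0 source 1.0000
1 2 load 2.0000
2 4 source 2.3333
3 6 load 2.6667
4 8 source 2.7778
5 10 load 2.8889
6 12 source 2.9259
7 14 load 2.9630
8 16 source 2.9753
9 18 load 2.9877

Γ_L=1.000000, Γ_S=0.333333; launch V₁=3·100/300=1.000000
k=0 src: V=1.0000
k=1 load: inc=1.000000, refl=1.000000·1.000000=1.0000; V=0.000000+1.000000+1.000000=2.0000
k=2 src: inc=1.000000, refl=1.000000·0.333333=0.3333; V=1.000000+1.000000+0.333333=2.3333
k=3 load: inc=0.333333, refl=0.333333·1.000000=0.3333; V=2.000000+0.333333+0.333333=2.6667
k=4 src: inc=0.333333, refl=0.333333·0.333333=0.1111; V=2.333333+0.333333+0.111111=2.7778
k=5 load: inc=0.111111, refl=0.111111·1.000000=0.1111; V=2.666667+0.111111+0.111111=2.8889
k=6 src: inc=0.111111, refl=0.111111·0.333333=0.0370; V=2.777778+0.111111+0.037037=2.9259
k=7 load: inc=0.037037, refl=0.037037·1.000000=0.0370; V=2.888889+0.037037+0.037037=2.9630
k=8 src: inc=0.037037, refl=0.037037·0.333333=0.0123; V=2.925926+0.037037+0.012346=2.9753
k=9 load: inc=0.012346, refl=0.012346·1.000000=0.0123; V=2.962963+0.012346+0.012346=2.9877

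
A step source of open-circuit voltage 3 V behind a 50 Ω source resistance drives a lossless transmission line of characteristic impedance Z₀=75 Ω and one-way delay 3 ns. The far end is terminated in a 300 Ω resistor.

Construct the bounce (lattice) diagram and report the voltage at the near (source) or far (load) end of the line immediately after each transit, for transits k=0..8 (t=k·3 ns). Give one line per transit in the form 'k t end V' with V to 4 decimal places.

Γ_L=0.600000, Γ_S=-0.200000; launch V₁=3·75/125=1.800000
k=0 src: V=1.8000
k=1 load: inc=1.800000, refl=1.800000·0.600000=1.0800; V=0.000000+1.800000+1.080000=2.8800
k=2 src: inc=1.080000, refl=1.080000·-0.200000=-0.2160; V=1.800000+1.080000+-0.216000=2.6640
k=3 load: inc=-0.216000, refl=-0.216000·0.600000=-0.1296; V=2.880000+-0.216000+-0.129600=2.5344
k=4 src: inc=-0.129600, refl=-0.129600·-0.200000=0.0259; V=2.664000+-0.129600+0.025920=2.5603
k=5 load: inc=0.025920, refl=0.025920·0.600000=0.0156; V=2.534400+0.025920+0.015552=2.5759
k=6 src: inc=0.015552, refl=0.015552·-0.200000=-0.0031; V=2.560320+0.015552+-0.003110=2.5728
k=7 load: inc=-0.003110, refl=-0.003110·0.600000=-0.0019; V=2.575872+-0.003110+-0.001866=2.5709
k=8 src: inc=-0.001866, refl=-0.001866·-0.200000=0.0004; V=2.572762+-0.001866+0.000373=2.5713

0 0 source 1.8000
1 3 load 2.8800
2 6 source 2.6640
3 9 load 2.5344
4 12 source 2.5603
5 15 load 2.5759
6 18 source 2.5728
7 21 load 2.5709
8 24 source 2.5713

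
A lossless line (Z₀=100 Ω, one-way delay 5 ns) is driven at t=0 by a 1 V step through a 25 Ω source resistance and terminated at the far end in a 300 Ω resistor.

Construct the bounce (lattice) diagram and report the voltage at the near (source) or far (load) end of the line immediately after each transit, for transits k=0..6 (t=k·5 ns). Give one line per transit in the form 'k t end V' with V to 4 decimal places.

Γ_L=0.500000, Γ_S=-0.600000; launch V₁=1·100/125=0.800000
k=0 src: V=0.8000
k=1 load: inc=0.800000, refl=0.800000·0.500000=0.4000; V=0.000000+0.800000+0.400000=1.2000
k=2 src: inc=0.400000, refl=0.400000·-0.600000=-0.2400; V=0.800000+0.400000+-0.240000=0.9600
k=3 load: inc=-0.240000, refl=-0.240000·0.500000=-0.1200; V=1.200000+-0.240000+-0.120000=0.8400
k=4 src: inc=-0.120000, refl=-0.120000·-0.600000=0.0720; V=0.960000+-0.120000+0.072000=0.9120
k=5 load: inc=0.072000, refl=0.072000·0.500000=0.0360; V=0.840000+0.072000+0.036000=0.9480
k=6 src: inc=0.036000, refl=0.036000·-0.600000=-0.0216; V=0.912000+0.036000+-0.021600=0.9264

0 0 source 0.8000
1 5 load 1.2000
2 10 source 0.9600
3 15 load 0.8400
4 20 source 0.9120
5 25 load 0.9480
6 30 source 0.9264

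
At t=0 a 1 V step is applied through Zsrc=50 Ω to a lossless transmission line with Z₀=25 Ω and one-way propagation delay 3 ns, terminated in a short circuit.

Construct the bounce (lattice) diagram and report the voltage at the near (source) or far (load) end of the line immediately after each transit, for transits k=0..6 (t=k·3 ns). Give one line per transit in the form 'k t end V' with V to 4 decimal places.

0 0 source 0.3333
1 3 load 0.0000
2 6 source -0.1111
3 9 load 0.0000
4 12 source 0.0370
5 15 load 0.0000
6 18 source -0.0123

Γ_L=-1.000000, Γ_S=0.333333; launch V₁=1·25/75=0.333333
k=0 src: V=0.3333
k=1 load: inc=0.333333, refl=0.333333·-1.000000=-0.3333; V=0.000000+0.333333+-0.333333=0.0000
k=2 src: inc=-0.333333, refl=-0.333333·0.333333=-0.1111; V=0.333333+-0.333333+-0.111111=-0.1111
k=3 load: inc=-0.111111, refl=-0.111111·-1.000000=0.1111; V=0.000000+-0.111111+0.111111=0.0000
k=4 src: inc=0.111111, refl=0.111111·0.333333=0.0370; V=-0.111111+0.111111+0.037037=0.0370
k=5 load: inc=0.037037, refl=0.037037·-1.000000=-0.0370; V=0.000000+0.037037+-0.037037=0.0000
k=6 src: inc=-0.037037, refl=-0.037037·0.333333=-0.0123; V=0.037037+-0.037037+-0.012346=-0.0123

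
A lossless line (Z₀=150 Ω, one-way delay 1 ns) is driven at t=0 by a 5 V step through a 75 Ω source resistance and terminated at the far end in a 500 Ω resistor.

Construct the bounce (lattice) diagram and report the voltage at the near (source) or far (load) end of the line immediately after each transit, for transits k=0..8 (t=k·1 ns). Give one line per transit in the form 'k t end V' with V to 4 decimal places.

0 0 source 3.3333
1 1 load 5.1282
2 2 source 4.5299
3 3 load 4.2078
4 4 source 4.3151
5 5 load 4.3730
6 6 source 4.3537
7 7 load 4.3433
8 8 source 4.3468

Γ_L=0.538462, Γ_S=-0.333333; launch V₁=5·150/225=3.333333
k=0 src: V=3.3333
k=1 load: inc=3.333333, refl=3.333333·0.538462=1.7949; V=0.000000+3.333333+1.794872=5.1282
k=2 src: inc=1.794872, refl=1.794872·-0.333333=-0.5983; V=3.333333+1.794872+-0.598291=4.5299
k=3 load: inc=-0.598291, refl=-0.598291·0.538462=-0.3222; V=5.128205+-0.598291+-0.322156=4.2078
k=4 src: inc=-0.322156, refl=-0.322156·-0.333333=0.1074; V=4.529915+-0.322156+0.107385=4.3151
k=5 load: inc=0.107385, refl=0.107385·0.538462=0.0578; V=4.207758+0.107385+0.057823=4.3730
k=6 src: inc=0.057823, refl=0.057823·-0.333333=-0.0193; V=4.315144+0.057823+-0.019274=4.3537
k=7 load: inc=-0.019274, refl=-0.019274·0.538462=-0.0104; V=4.372967+-0.019274+-0.010378=4.3433
k=8 src: inc=-0.010378, refl=-0.010378·-0.333333=0.0035; V=4.353692+-0.010378+0.003459=4.3468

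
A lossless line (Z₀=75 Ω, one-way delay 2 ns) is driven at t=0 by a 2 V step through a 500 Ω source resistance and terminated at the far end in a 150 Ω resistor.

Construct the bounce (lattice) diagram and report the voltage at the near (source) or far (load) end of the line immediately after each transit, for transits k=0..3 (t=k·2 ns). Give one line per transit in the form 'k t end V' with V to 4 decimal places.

Γ_L=0.333333, Γ_S=0.739130; launch V₁=2·75/575=0.260870
k=0 src: V=0.2609
k=1 load: inc=0.260870, refl=0.260870·0.333333=0.0870; V=0.000000+0.260870+0.086957=0.3478
k=2 src: inc=0.086957, refl=0.086957·0.739130=0.0643; V=0.260870+0.086957+0.064272=0.4121
k=3 load: inc=0.064272, refl=0.064272·0.333333=0.0214; V=0.347826+0.064272+0.021424=0.4335

0 0 source 0.2609
1 2 load 0.3478
2 4 source 0.4121
3 6 load 0.4335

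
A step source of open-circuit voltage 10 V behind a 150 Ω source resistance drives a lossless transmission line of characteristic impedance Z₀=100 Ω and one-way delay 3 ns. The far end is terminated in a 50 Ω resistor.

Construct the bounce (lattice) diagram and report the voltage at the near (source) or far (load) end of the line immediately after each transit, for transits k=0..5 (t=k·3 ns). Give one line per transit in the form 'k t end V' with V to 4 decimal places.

0 0 source 4.0000
1 3 load 2.6667
2 6 source 2.4000
3 9 load 2.4889
4 12 source 2.5067
5 15 load 2.5007

Γ_L=-0.333333, Γ_S=0.200000; launch V₁=10·100/250=4.000000
k=0 src: V=4.0000
k=1 load: inc=4.000000, refl=4.000000·-0.333333=-1.3333; V=0.000000+4.000000+-1.333333=2.6667
k=2 src: inc=-1.333333, refl=-1.333333·0.200000=-0.2667; V=4.000000+-1.333333+-0.266667=2.4000
k=3 load: inc=-0.266667, refl=-0.266667·-0.333333=0.0889; V=2.666667+-0.266667+0.088889=2.4889
k=4 src: inc=0.088889, refl=0.088889·0.200000=0.0178; V=2.400000+0.088889+0.017778=2.5067
k=5 load: inc=0.017778, refl=0.017778·-0.333333=-0.0059; V=2.488889+0.017778+-0.005926=2.5007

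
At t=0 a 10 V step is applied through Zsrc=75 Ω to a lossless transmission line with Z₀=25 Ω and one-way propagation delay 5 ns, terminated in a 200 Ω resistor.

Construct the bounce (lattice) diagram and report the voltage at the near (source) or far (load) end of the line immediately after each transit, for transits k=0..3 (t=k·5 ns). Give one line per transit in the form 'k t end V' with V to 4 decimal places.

Γ_L=0.777778, Γ_S=0.500000; launch V₁=10·25/100=2.500000
k=0 src: V=2.5000
k=1 load: inc=2.500000, refl=2.500000·0.777778=1.9444; V=0.000000+2.500000+1.944444=4.4444
k=2 src: inc=1.944444, refl=1.944444·0.500000=0.9722; V=2.500000+1.944444+0.972222=5.4167
k=3 load: inc=0.972222, refl=0.972222·0.777778=0.7562; V=4.444444+0.972222+0.756173=6.1728

0 0 source 2.5000
1 5 load 4.4444
2 10 source 5.4167
3 15 load 6.1728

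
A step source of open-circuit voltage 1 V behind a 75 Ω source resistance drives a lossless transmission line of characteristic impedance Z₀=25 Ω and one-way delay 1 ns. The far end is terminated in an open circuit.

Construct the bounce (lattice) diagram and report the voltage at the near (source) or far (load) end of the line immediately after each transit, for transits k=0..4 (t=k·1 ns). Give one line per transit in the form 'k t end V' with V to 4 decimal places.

Γ_L=1.000000, Γ_S=0.500000; launch V₁=1·25/100=0.250000
k=0 src: V=0.2500
k=1 load: inc=0.250000, refl=0.250000·1.000000=0.2500; V=0.000000+0.250000+0.250000=0.5000
k=2 src: inc=0.250000, refl=0.250000·0.500000=0.1250; V=0.250000+0.250000+0.125000=0.6250
k=3 load: inc=0.125000, refl=0.125000·1.000000=0.1250; V=0.500000+0.125000+0.125000=0.7500
k=4 src: inc=0.125000, refl=0.125000·0.500000=0.0625; V=0.625000+0.125000+0.062500=0.8125

0 0 source 0.2500
1 1 load 0.5000
2 2 source 0.6250
3 3 load 0.7500
4 4 source 0.8125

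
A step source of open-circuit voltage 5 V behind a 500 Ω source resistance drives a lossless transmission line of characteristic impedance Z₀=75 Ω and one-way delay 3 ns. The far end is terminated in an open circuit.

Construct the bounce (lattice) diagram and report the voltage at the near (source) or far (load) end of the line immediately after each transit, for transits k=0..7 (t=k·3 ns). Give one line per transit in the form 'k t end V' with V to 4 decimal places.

0 0 source 0.6522
1 3 load 1.3043
2 6 source 1.7864
3 9 load 2.2684
4 12 source 2.6247
5 15 load 2.9810
6 18 source 3.2444
7 21 load 3.5077

Γ_L=1.000000, Γ_S=0.739130; launch V₁=5·75/575=0.652174
k=0 src: V=0.6522
k=1 load: inc=0.652174, refl=0.652174·1.000000=0.6522; V=0.000000+0.652174+0.652174=1.3043
k=2 src: inc=0.652174, refl=0.652174·0.739130=0.4820; V=0.652174+0.652174+0.482042=1.7864
k=3 load: inc=0.482042, refl=0.482042·1.000000=0.4820; V=1.304348+0.482042+0.482042=2.2684
k=4 src: inc=0.482042, refl=0.482042·0.739130=0.3563; V=1.786389+0.482042+0.356292=2.6247
k=5 load: inc=0.356292, refl=0.356292·1.000000=0.3563; V=2.268431+0.356292+0.356292=2.9810
k=6 src: inc=0.356292, refl=0.356292·0.739130=0.2633; V=2.624723+0.356292+0.263346=3.2444
k=7 load: inc=0.263346, refl=0.263346·1.000000=0.2633; V=2.981014+0.263346+0.263346=3.5077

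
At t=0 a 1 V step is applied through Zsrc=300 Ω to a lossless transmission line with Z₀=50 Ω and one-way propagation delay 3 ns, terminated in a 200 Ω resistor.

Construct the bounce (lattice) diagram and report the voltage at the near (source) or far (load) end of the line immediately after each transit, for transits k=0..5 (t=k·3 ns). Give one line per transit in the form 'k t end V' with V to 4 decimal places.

Γ_L=0.600000, Γ_S=0.714286; launch V₁=1·50/350=0.142857
k=0 src: V=0.1429
k=1 load: inc=0.142857, refl=0.142857·0.600000=0.0857; V=0.000000+0.142857+0.085714=0.2286
k=2 src: inc=0.085714, refl=0.085714·0.714286=0.0612; V=0.142857+0.085714+0.061224=0.2898
k=3 load: inc=0.061224, refl=0.061224·0.600000=0.0367; V=0.228571+0.061224+0.036735=0.3265
k=4 src: inc=0.036735, refl=0.036735·0.714286=0.0262; V=0.289796+0.036735+0.026239=0.3528
k=5 load: inc=0.026239, refl=0.026239·0.600000=0.0157; V=0.326531+0.026239+0.015743=0.3685

0 0 source 0.1429
1 3 load 0.2286
2 6 source 0.2898
3 9 load 0.3265
4 12 source 0.3528
5 15 load 0.3685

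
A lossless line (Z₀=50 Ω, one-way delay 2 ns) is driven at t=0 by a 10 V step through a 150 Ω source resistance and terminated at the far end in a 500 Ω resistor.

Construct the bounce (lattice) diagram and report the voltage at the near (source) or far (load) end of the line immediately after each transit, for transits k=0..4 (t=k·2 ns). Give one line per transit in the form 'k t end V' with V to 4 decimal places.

0 0 source 2.5000
1 2 load 4.5455
2 4 source 5.5682
3 6 load 6.4050
4 8 source 6.8233

Γ_L=0.818182, Γ_S=0.500000; launch V₁=10·50/200=2.500000
k=0 src: V=2.5000
k=1 load: inc=2.500000, refl=2.500000·0.818182=2.0455; V=0.000000+2.500000+2.045455=4.5455
k=2 src: inc=2.045455, refl=2.045455·0.500000=1.0227; V=2.500000+2.045455+1.022727=5.5682
k=3 load: inc=1.022727, refl=1.022727·0.818182=0.8368; V=4.545455+1.022727+0.836777=6.4050
k=4 src: inc=0.836777, refl=0.836777·0.500000=0.4184; V=5.568182+0.836777+0.418388=6.8233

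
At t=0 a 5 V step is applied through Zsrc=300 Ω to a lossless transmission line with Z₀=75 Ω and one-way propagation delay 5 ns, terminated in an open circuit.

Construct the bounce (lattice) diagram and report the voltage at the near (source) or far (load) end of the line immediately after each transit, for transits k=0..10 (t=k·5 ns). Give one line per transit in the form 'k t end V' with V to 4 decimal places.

Γ_L=1.000000, Γ_S=0.600000; launch V₁=5·75/375=1.000000
k=0 src: V=1.0000
k=1 load: inc=1.000000, refl=1.000000·1.000000=1.0000; V=0.000000+1.000000+1.000000=2.0000
k=2 src: inc=1.000000, refl=1.000000·0.600000=0.6000; V=1.000000+1.000000+0.600000=2.6000
k=3 load: inc=0.600000, refl=0.600000·1.000000=0.6000; V=2.000000+0.600000+0.600000=3.2000
k=4 src: inc=0.600000, refl=0.600000·0.600000=0.3600; V=2.600000+0.600000+0.360000=3.5600
k=5 load: inc=0.360000, refl=0.360000·1.000000=0.3600; V=3.200000+0.360000+0.360000=3.9200
k=6 src: inc=0.360000, refl=0.360000·0.600000=0.2160; V=3.560000+0.360000+0.216000=4.1360
k=7 load: inc=0.216000, refl=0.216000·1.000000=0.2160; V=3.920000+0.216000+0.216000=4.3520
k=8 src: inc=0.216000, refl=0.216000·0.600000=0.1296; V=4.136000+0.216000+0.129600=4.4816
k=9 load: inc=0.129600, refl=0.129600·1.000000=0.1296; V=4.352000+0.129600+0.129600=4.6112
k=10 src: inc=0.129600, refl=0.129600·0.600000=0.0778; V=4.481600+0.129600+0.077760=4.6890

0 0 source 1.0000
1 5 load 2.0000
2 10 source 2.6000
3 15 load 3.2000
4 20 source 3.5600
5 25 load 3.9200
6 30 source 4.1360
7 35 load 4.3520
8 40 source 4.4816
9 45 load 4.6112
10 50 source 4.6890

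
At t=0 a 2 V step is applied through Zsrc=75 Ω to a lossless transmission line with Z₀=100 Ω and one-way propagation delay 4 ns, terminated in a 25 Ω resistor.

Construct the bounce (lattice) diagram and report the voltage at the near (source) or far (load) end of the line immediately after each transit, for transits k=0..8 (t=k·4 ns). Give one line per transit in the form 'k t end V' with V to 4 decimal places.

Γ_L=-0.600000, Γ_S=-0.142857; launch V₁=2·100/175=1.142857
k=0 src: V=1.1429
k=1 load: inc=1.142857, refl=1.142857·-0.600000=-0.6857; V=0.000000+1.142857+-0.685714=0.4571
k=2 src: inc=-0.685714, refl=-0.685714·-0.142857=0.0980; V=1.142857+-0.685714+0.097959=0.5551
k=3 load: inc=0.097959, refl=0.097959·-0.600000=-0.0588; V=0.457143+0.097959+-0.058776=0.4963
k=4 src: inc=-0.058776, refl=-0.058776·-0.142857=0.0084; V=0.555102+-0.058776+0.008397=0.5047
k=5 load: inc=0.008397, refl=0.008397·-0.600000=-0.0050; V=0.496327+0.008397+-0.005038=0.4997
k=6 src: inc=-0.005038, refl=-0.005038·-0.142857=0.0007; V=0.504723+-0.005038+0.000720=0.5004
k=7 load: inc=0.000720, refl=0.000720·-0.600000=-0.0004; V=0.499685+0.000720+-0.000432=0.5000
k=8 src: inc=-0.000432, refl=-0.000432·-0.142857=0.0001; V=0.500405+-0.000432+0.000062=0.5000

0 0 source 1.1429
1 4 load 0.4571
2 8 source 0.5551
3 12 load 0.4963
4 16 source 0.5047
5 20 load 0.4997
6 24 source 0.5004
7 28 load 0.5000
8 32 source 0.5000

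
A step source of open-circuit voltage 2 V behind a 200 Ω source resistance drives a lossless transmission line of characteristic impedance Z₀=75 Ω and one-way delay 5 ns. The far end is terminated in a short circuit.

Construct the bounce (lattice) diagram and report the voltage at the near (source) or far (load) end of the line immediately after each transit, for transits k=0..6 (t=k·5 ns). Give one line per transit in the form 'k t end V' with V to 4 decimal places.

Γ_L=-1.000000, Γ_S=0.454545; launch V₁=2·75/275=0.545455
k=0 src: V=0.5455
k=1 load: inc=0.545455, refl=0.545455·-1.000000=-0.5455; V=0.000000+0.545455+-0.545455=0.0000
k=2 src: inc=-0.545455, refl=-0.545455·0.454545=-0.2479; V=0.545455+-0.545455+-0.247934=-0.2479
k=3 load: inc=-0.247934, refl=-0.247934·-1.000000=0.2479; V=0.000000+-0.247934+0.247934=0.0000
k=4 src: inc=0.247934, refl=0.247934·0.454545=0.1127; V=-0.247934+0.247934+0.112697=0.1127
k=5 load: inc=0.112697, refl=0.112697·-1.000000=-0.1127; V=0.000000+0.112697+-0.112697=0.0000
k=6 src: inc=-0.112697, refl=-0.112697·0.454545=-0.0512; V=0.112697+-0.112697+-0.051226=-0.0512

0 0 source 0.5455
1 5 load 0.0000
2 10 source -0.2479
3 15 load 0.0000
4 20 source 0.1127
5 25 load 0.0000
6 30 source -0.0512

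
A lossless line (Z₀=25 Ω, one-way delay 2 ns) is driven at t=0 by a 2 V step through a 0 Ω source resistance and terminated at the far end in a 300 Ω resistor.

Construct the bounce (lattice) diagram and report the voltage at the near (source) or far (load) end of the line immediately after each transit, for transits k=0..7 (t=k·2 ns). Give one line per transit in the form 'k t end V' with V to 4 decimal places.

0 0 source 2.0000
1 2 load 3.6923
2 4 source 2.0000
3 6 load 0.5680
4 8 source 2.0000
5 10 load 3.2117
6 12 source 2.0000
7 14 load 0.9748

Γ_L=0.846154, Γ_S=-1.000000; launch V₁=2·25/25=2.000000
k=0 src: V=2.0000
k=1 load: inc=2.000000, refl=2.000000·0.846154=1.6923; V=0.000000+2.000000+1.692308=3.6923
k=2 src: inc=1.692308, refl=1.692308·-1.000000=-1.6923; V=2.000000+1.692308+-1.692308=2.0000
k=3 load: inc=-1.692308, refl=-1.692308·0.846154=-1.4320; V=3.692308+-1.692308+-1.431953=0.5680
k=4 src: inc=-1.431953, refl=-1.431953·-1.000000=1.4320; V=2.000000+-1.431953+1.431953=2.0000
k=5 load: inc=1.431953, refl=1.431953·0.846154=1.2117; V=0.568047+1.431953+1.211652=3.2117
k=6 src: inc=1.211652, refl=1.211652·-1.000000=-1.2117; V=2.000000+1.211652+-1.211652=2.0000
k=7 load: inc=-1.211652, refl=-1.211652·0.846154=-1.0252; V=3.211652+-1.211652+-1.025244=0.9748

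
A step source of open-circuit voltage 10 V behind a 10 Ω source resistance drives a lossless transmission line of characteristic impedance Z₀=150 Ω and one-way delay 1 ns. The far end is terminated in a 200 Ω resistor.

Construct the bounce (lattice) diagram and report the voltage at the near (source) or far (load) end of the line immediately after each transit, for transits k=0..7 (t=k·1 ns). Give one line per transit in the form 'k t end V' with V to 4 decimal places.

Γ_L=0.142857, Γ_S=-0.875000; launch V₁=10·150/160=9.375000
k=0 src: V=9.3750
k=1 load: inc=9.375000, refl=9.375000·0.142857=1.3393; V=0.000000+9.375000+1.339286=10.7143
k=2 src: inc=1.339286, refl=1.339286·-0.875000=-1.1719; V=9.375000+1.339286+-1.171875=9.5424
k=3 load: inc=-1.171875, refl=-1.171875·0.142857=-0.1674; V=10.714286+-1.171875+-0.167411=9.3750
k=4 src: inc=-0.167411, refl=-0.167411·-0.875000=0.1465; V=9.542411+-0.167411+0.146484=9.5215
k=5 load: inc=0.146484, refl=0.146484·0.142857=0.0209; V=9.375000+0.146484+0.020926=9.5424
k=6 src: inc=0.020926, refl=0.020926·-0.875000=-0.0183; V=9.521484+0.020926+-0.018311=9.5241
k=7 load: inc=-0.018311, refl=-0.018311·0.142857=-0.0026; V=9.542411+-0.018311+-0.002616=9.5215

0 0 source 9.3750
1 1 load 10.7143
2 2 source 9.5424
3 3 load 9.3750
4 4 source 9.5215
5 5 load 9.5424
6 6 source 9.5241
7 7 load 9.5215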